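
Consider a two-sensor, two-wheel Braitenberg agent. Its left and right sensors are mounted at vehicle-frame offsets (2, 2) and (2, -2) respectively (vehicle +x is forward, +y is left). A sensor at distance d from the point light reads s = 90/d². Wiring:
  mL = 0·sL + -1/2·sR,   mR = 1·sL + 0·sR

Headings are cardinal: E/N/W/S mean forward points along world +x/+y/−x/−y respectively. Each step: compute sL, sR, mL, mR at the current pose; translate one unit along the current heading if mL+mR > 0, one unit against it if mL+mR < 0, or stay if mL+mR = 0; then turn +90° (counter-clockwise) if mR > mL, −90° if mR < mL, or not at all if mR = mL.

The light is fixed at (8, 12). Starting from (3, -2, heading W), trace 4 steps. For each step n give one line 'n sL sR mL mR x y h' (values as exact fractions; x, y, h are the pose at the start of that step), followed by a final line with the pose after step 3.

n=0: pose=(3,-2,W); sL=18/61, sR=90/193; mL=-45/193, mR=18/61; mL+mR=729/11773 → advance +1; mR−mL=6219/11773 → turn +1·90°
n=1: pose=(2,-2,S); sL=45/136, sR=9/32; mL=-9/64, mR=45/136; mL+mR=207/1088 → advance +1; mR−mL=513/1088 → turn +1·90°
n=2: pose=(2,-3,E); sL=18/37, sR=18/61; mL=-9/61, mR=18/37; mL+mR=765/2257 → advance +1; mR−mL=1431/2257 → turn +1·90°
n=3: pose=(3,-3,N); sL=45/109, sR=45/89; mL=-45/178, mR=45/109; mL+mR=3105/19402 → advance +1; mR−mL=12915/19402 → turn +1·90°

0 18/61 90/193 -45/193 18/61 3 -2 W
1 45/136 9/32 -9/64 45/136 2 -2 S
2 18/37 18/61 -9/61 18/37 2 -3 E
3 45/109 45/89 -45/178 45/109 3 -3 N
final 3 -2 W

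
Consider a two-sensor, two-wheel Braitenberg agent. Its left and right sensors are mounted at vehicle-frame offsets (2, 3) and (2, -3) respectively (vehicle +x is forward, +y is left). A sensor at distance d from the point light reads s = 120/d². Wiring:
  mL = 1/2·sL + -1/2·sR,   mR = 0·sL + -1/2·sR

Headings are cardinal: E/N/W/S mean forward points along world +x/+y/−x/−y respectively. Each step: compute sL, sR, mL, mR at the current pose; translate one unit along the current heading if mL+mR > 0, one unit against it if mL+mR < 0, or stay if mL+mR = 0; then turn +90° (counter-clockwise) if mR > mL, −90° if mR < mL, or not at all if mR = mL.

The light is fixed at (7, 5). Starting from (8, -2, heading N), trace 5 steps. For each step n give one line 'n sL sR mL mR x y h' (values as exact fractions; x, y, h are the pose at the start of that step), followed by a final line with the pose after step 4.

n=0: pose=(8,-2,N); sL=120/29, sR=120/41; mL=720/1189, mR=-60/41; mL+mR=-1020/1189 → advance -1; mR−mL=-60/29 → turn -1·90°
n=1: pose=(8,-3,E); sL=60/17, sR=12/13; mL=288/221, mR=-6/13; mL+mR=186/221 → advance +1; mR−mL=-30/17 → turn -1·90°
n=2: pose=(9,-3,S); sL=24/25, sR=120/101; mL=-288/2525, mR=-60/101; mL+mR=-1788/2525 → advance -1; mR−mL=-12/25 → turn -1·90°
n=3: pose=(9,-2,W); sL=6/5, sR=15/2; mL=-63/20, mR=-15/4; mL+mR=-69/10 → advance -1; mR−mL=-3/5 → turn -1·90°
n=4: pose=(10,-2,N); sL=24/5, sR=120/61; mL=432/305, mR=-60/61; mL+mR=132/305 → advance +1; mR−mL=-12/5 → turn -1·90°

0 120/29 120/41 720/1189 -60/41 8 -2 N
1 60/17 12/13 288/221 -6/13 8 -3 E
2 24/25 120/101 -288/2525 -60/101 9 -3 S
3 6/5 15/2 -63/20 -15/4 9 -2 W
4 24/5 120/61 432/305 -60/61 10 -2 N
final 10 -1 E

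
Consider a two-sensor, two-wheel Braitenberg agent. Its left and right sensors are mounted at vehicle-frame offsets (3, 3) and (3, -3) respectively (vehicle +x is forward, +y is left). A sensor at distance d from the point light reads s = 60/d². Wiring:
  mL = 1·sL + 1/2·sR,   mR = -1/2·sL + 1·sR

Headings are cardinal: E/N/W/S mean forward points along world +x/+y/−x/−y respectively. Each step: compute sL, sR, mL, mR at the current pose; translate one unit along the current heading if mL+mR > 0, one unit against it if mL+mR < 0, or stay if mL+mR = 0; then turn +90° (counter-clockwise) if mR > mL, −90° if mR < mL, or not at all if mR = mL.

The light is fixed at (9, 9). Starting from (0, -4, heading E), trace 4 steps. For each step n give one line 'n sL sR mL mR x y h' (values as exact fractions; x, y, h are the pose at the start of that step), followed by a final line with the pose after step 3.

n=0: pose=(0,-4,E); sL=15/34, sR=15/73; mL=675/1241, mR=-75/4964; mL+mR=2625/4964 → advance +1; mR−mL=-2775/4964 → turn -1·90°
n=1: pose=(1,-4,S); sL=60/281, sR=60/377; mL=31050/105937, mR=5550/105937; mL+mR=36600/105937 → advance +1; mR−mL=-25500/105937 → turn -1·90°
n=2: pose=(1,-5,W); sL=6/41, sR=30/121; mL=1341/4961, mR=867/4961; mL+mR=2208/4961 → advance +1; mR−mL=-474/4961 → turn -1·90°
n=3: pose=(0,-5,N); sL=12/53, sR=60/157; mL=3474/8321, mR=2238/8321; mL+mR=5712/8321 → advance +1; mR−mL=-1236/8321 → turn -1·90°

0 15/34 15/73 675/1241 -75/4964 0 -4 E
1 60/281 60/377 31050/105937 5550/105937 1 -4 S
2 6/41 30/121 1341/4961 867/4961 1 -5 W
3 12/53 60/157 3474/8321 2238/8321 0 -5 N
final 0 -4 E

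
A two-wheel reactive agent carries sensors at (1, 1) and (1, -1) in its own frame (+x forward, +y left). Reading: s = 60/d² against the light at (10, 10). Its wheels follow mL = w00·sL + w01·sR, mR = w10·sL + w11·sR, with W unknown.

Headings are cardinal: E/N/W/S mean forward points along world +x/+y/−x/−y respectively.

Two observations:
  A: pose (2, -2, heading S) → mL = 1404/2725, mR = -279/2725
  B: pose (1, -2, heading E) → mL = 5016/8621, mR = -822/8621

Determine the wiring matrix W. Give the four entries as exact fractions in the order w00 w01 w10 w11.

1 1 1/2 -1

obs A: pose=(2,-2,S) → sL=30/109, sR=6/25, mL=1404/2725, mR=-279/2725
obs B: pose=(1,-2,E) → sL=12/37, sR=60/233, mL=5016/8621, mR=-822/8621
sensor matrix S = [[30/109, 6/25], [12/37, 60/233]]; det S = -163584/23492225
solve [mL_A; mL_B] = S·[w00; w01] and [mR_A; mR_B] = S·[w10; w11]:
  w00 = 1, w01 = 1, w10 = 1/2, w11 = -1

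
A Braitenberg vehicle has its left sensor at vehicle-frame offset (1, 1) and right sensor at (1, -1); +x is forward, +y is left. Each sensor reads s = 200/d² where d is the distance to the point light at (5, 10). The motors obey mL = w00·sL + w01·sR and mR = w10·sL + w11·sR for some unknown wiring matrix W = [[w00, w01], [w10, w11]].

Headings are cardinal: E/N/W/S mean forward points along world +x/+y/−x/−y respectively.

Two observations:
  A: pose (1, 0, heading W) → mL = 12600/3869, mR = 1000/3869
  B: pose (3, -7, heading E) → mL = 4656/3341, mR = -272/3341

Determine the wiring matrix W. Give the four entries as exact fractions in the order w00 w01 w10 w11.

1 1 -1/2 1/2

obs A: pose=(1,0,W) → sL=100/73, sR=100/53, mL=12600/3869, mR=1000/3869
obs B: pose=(3,-7,E) → sL=200/257, sR=8/13, mL=4656/3341, mR=-272/3341
sensor matrix S = [[100/73, 100/53], [200/257, 8/13]]; det S = -8083200/12926329
solve [mL_A; mL_B] = S·[w00; w01] and [mR_A; mR_B] = S·[w10; w11]:
  w00 = 1, w01 = 1, w10 = -1/2, w11 = 1/2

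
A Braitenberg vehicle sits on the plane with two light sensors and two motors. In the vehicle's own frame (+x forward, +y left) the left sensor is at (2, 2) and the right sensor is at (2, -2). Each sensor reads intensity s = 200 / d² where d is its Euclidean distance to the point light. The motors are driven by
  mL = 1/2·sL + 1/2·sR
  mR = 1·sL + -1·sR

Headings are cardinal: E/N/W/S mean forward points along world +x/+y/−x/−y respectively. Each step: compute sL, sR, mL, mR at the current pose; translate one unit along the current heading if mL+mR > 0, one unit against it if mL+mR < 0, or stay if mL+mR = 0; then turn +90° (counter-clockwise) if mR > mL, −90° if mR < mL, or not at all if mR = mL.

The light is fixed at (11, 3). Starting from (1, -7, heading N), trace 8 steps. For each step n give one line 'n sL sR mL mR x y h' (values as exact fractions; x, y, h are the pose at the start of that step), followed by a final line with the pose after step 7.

n=0: pose=(1,-7,N); sL=25/26, sR=25/16; mL=525/416, mR=-125/208; mL+mR=275/416 → advance +1; mR−mL=-775/416 → turn -1·90°
n=1: pose=(1,-6,E); sL=200/113, sR=40/37; mL=5960/4181, mR=2880/4181; mL+mR=8840/4181 → advance +1; mR−mL=-3080/4181 → turn -1·90°
n=2: pose=(2,-6,S); sL=20/17, sR=100/121; mL=2060/2057, mR=720/2057; mL+mR=2780/2057 → advance +1; mR−mL=-1340/2057 → turn -1·90°
n=3: pose=(2,-7,W); sL=40/53, sR=40/37; mL=1800/1961, mR=-640/1961; mL+mR=1160/1961 → advance +1; mR−mL=-2440/1961 → turn -1·90°
n=4: pose=(1,-7,N); sL=25/26, sR=25/16; mL=525/416, mR=-125/208; mL+mR=275/416 → advance +1; mR−mL=-775/416 → turn -1·90°
n=5: pose=(1,-6,E); sL=200/113, sR=40/37; mL=5960/4181, mR=2880/4181; mL+mR=8840/4181 → advance +1; mR−mL=-3080/4181 → turn -1·90°
n=6: pose=(2,-6,S); sL=20/17, sR=100/121; mL=2060/2057, mR=720/2057; mL+mR=2780/2057 → advance +1; mR−mL=-1340/2057 → turn -1·90°
n=7: pose=(2,-7,W); sL=40/53, sR=40/37; mL=1800/1961, mR=-640/1961; mL+mR=1160/1961 → advance +1; mR−mL=-2440/1961 → turn -1·90°

0 25/26 25/16 525/416 -125/208 1 -7 N
1 200/113 40/37 5960/4181 2880/4181 1 -6 E
2 20/17 100/121 2060/2057 720/2057 2 -6 S
3 40/53 40/37 1800/1961 -640/1961 2 -7 W
4 25/26 25/16 525/416 -125/208 1 -7 N
5 200/113 40/37 5960/4181 2880/4181 1 -6 E
6 20/17 100/121 2060/2057 720/2057 2 -6 S
7 40/53 40/37 1800/1961 -640/1961 2 -7 W
final 1 -7 N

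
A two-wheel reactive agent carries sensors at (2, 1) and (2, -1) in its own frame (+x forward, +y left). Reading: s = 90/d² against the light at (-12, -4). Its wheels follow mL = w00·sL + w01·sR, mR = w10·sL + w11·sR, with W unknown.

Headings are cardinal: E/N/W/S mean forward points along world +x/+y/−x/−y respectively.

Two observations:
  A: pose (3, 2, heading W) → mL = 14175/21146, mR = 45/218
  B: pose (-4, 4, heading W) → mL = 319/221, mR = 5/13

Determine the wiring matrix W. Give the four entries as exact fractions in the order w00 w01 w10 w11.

1 1/2 0 1/2

obs A: pose=(3,2,W) → sL=45/97, sR=45/109, mL=14175/21146, mR=45/218
obs B: pose=(-4,4,W) → sL=18/17, sR=10/13, mL=319/221, mR=5/13
sensor matrix S = [[45/97, 45/109], [18/17, 10/13]]; det S = -187560/2336633
solve [mL_A; mL_B] = S·[w00; w01] and [mR_A; mR_B] = S·[w10; w11]:
  w00 = 1, w01 = 1/2, w10 = 0, w11 = 1/2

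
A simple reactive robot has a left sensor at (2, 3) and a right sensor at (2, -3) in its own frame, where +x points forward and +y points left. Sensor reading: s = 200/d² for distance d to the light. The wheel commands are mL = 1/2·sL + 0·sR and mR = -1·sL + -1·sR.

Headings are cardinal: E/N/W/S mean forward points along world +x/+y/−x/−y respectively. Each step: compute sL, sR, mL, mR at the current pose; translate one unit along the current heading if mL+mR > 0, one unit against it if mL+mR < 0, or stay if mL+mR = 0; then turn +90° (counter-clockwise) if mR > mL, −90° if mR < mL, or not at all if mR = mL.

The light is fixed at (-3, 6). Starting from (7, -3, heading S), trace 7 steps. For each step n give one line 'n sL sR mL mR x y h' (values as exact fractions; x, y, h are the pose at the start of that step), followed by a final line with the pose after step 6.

0 20/29 20/17 10/29 -920/493 7 -3 S
1 40/37 200/89 20/37 -10960/3293 7 -2 W
2 2 25/29 1 -83/29 8 -2 N
3 40/41 200/313 20/41 -20720/12833 8 -3 E
4 20/29 20/17 10/29 -920/493 7 -3 S
5 40/37 200/89 20/37 -10960/3293 7 -2 W
6 2 25/29 1 -83/29 8 -2 N
final 8 -3 E

n=0: pose=(7,-3,S); sL=20/29, sR=20/17; mL=10/29, mR=-920/493; mL+mR=-750/493 → advance -1; mR−mL=-1090/493 → turn -1·90°
n=1: pose=(7,-2,W); sL=40/37, sR=200/89; mL=20/37, mR=-10960/3293; mL+mR=-9180/3293 → advance -1; mR−mL=-12740/3293 → turn -1·90°
n=2: pose=(8,-2,N); sL=2, sR=25/29; mL=1, mR=-83/29; mL+mR=-54/29 → advance -1; mR−mL=-112/29 → turn -1·90°
n=3: pose=(8,-3,E); sL=40/41, sR=200/313; mL=20/41, mR=-20720/12833; mL+mR=-14460/12833 → advance -1; mR−mL=-26980/12833 → turn -1·90°
n=4: pose=(7,-3,S); sL=20/29, sR=20/17; mL=10/29, mR=-920/493; mL+mR=-750/493 → advance -1; mR−mL=-1090/493 → turn -1·90°
n=5: pose=(7,-2,W); sL=40/37, sR=200/89; mL=20/37, mR=-10960/3293; mL+mR=-9180/3293 → advance -1; mR−mL=-12740/3293 → turn -1·90°
n=6: pose=(8,-2,N); sL=2, sR=25/29; mL=1, mR=-83/29; mL+mR=-54/29 → advance -1; mR−mL=-112/29 → turn -1·90°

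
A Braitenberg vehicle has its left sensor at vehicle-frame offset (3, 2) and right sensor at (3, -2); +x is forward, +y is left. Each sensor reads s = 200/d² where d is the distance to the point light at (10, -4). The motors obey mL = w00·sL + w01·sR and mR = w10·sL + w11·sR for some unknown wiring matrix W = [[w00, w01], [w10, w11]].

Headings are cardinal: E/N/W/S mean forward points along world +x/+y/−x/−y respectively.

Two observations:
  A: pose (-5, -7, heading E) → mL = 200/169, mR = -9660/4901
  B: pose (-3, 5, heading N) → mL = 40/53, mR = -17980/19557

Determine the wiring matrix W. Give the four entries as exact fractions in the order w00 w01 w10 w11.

obs A: pose=(-5,-7,E) → sL=40/29, sR=200/169, mL=200/169, mR=-9660/4901
obs B: pose=(-3,5,N) → sL=200/369, sR=40/53, mL=40/53, mR=-17980/19557
sensor matrix S = [[40/29, 200/169], [200/369, 40/53]]; det S = 38297600/95848857
solve [mL_A; mL_B] = S·[w00; w01] and [mR_A; mR_B] = S·[w10; w11]:
  w00 = 0, w01 = 1, w10 = -1, w11 = -1/2

0 1 -1 -1/2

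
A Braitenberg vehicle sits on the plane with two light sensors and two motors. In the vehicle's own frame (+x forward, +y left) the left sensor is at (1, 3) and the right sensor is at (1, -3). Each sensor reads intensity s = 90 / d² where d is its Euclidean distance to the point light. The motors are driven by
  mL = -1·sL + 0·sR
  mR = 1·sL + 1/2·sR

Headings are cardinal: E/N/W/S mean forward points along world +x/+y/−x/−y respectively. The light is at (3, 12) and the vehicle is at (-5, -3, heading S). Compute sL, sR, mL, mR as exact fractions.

90/281 90/377 -90/281 46575/105937

left sensor world pos  = (-2, -4); dL² = 281
right sensor world pos = (-8, -4); dR² = 377
sL = 90/281 = 90/281
sR = 90/377 = 90/377
mL = -1·sL + 0·sR = -90/281
mR = 1·sL + 1/2·sR = 46575/105937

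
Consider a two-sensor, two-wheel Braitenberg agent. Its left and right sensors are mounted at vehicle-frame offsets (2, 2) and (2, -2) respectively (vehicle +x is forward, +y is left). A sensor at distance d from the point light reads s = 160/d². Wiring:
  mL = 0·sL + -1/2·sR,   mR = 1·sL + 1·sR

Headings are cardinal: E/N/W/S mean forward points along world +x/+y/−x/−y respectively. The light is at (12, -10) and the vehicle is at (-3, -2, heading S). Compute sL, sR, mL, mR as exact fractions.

32/41 32/65 -16/65 3392/2665

left sensor world pos  = (-1, -4); dL² = 205
right sensor world pos = (-5, -4); dR² = 325
sL = 160/205 = 32/41
sR = 160/325 = 32/65
mL = 0·sL + -1/2·sR = -16/65
mR = 1·sL + 1·sR = 3392/2665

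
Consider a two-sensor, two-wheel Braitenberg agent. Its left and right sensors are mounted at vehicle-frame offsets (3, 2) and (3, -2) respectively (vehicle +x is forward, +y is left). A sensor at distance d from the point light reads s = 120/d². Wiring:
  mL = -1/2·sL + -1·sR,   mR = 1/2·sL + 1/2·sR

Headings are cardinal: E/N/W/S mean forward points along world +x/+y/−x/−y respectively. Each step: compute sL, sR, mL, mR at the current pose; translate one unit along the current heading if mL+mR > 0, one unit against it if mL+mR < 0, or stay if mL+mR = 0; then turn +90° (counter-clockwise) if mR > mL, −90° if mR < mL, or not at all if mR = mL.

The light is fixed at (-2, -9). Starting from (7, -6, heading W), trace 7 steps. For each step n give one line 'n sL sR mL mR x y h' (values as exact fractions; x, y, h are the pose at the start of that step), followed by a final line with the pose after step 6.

0 120/37 120/61 -8100/2257 5880/2257 7 -6 W
1 5/6 15/8 -55/24 65/48 8 -6 S
2 24/41 120/173 -6996/7093 4536/7093 8 -5 E
3 60/49 12/17 -1098/833 804/833 7 -5 N
4 120/37 120/61 -8100/2257 5880/2257 7 -6 W
5 5/6 15/8 -55/24 65/48 8 -6 S
6 24/41 120/173 -6996/7093 4536/7093 8 -5 E
final 7 -5 N

n=0: pose=(7,-6,W); sL=120/37, sR=120/61; mL=-8100/2257, mR=5880/2257; mL+mR=-60/61 → advance -1; mR−mL=13980/2257 → turn +1·90°
n=1: pose=(8,-6,S); sL=5/6, sR=15/8; mL=-55/24, mR=65/48; mL+mR=-15/16 → advance -1; mR−mL=175/48 → turn +1·90°
n=2: pose=(8,-5,E); sL=24/41, sR=120/173; mL=-6996/7093, mR=4536/7093; mL+mR=-60/173 → advance -1; mR−mL=11532/7093 → turn +1·90°
n=3: pose=(7,-5,N); sL=60/49, sR=12/17; mL=-1098/833, mR=804/833; mL+mR=-6/17 → advance -1; mR−mL=1902/833 → turn +1·90°
n=4: pose=(7,-6,W); sL=120/37, sR=120/61; mL=-8100/2257, mR=5880/2257; mL+mR=-60/61 → advance -1; mR−mL=13980/2257 → turn +1·90°
n=5: pose=(8,-6,S); sL=5/6, sR=15/8; mL=-55/24, mR=65/48; mL+mR=-15/16 → advance -1; mR−mL=175/48 → turn +1·90°
n=6: pose=(8,-5,E); sL=24/41, sR=120/173; mL=-6996/7093, mR=4536/7093; mL+mR=-60/173 → advance -1; mR−mL=11532/7093 → turn +1·90°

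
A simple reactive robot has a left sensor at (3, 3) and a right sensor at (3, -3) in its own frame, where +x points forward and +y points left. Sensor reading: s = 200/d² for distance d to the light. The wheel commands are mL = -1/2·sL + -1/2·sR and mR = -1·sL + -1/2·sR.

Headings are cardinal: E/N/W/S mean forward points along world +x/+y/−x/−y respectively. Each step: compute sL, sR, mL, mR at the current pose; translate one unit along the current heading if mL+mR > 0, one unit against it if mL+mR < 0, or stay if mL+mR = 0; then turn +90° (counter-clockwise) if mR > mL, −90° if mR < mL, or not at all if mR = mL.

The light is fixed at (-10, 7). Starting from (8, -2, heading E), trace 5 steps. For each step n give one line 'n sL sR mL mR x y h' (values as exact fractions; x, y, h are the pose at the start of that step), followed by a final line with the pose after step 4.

n=0: pose=(8,-2,E); sL=200/477, sR=40/117; mL=-2360/6201, mR=-1220/2067; mL+mR=-6020/6201 → advance -1; mR−mL=-100/477 → turn -1·90°
n=1: pose=(7,-2,S); sL=25/68, sR=10/17; mL=-65/136, mR=-45/68; mL+mR=-155/136 → advance -1; mR−mL=-25/136 → turn -1·90°
n=2: pose=(7,-1,W); sL=200/317, sR=200/221; mL=-53800/70057, mR=-75900/70057; mL+mR=-129700/70057 → advance -1; mR−mL=-100/317 → turn -1·90°
n=3: pose=(8,-1,N); sL=4/5, sR=100/233; mL=-716/1165, mR=-1182/1165; mL+mR=-1898/1165 → advance -1; mR−mL=-2/5 → turn -1·90°
n=4: pose=(8,-2,E); sL=200/477, sR=40/117; mL=-2360/6201, mR=-1220/2067; mL+mR=-6020/6201 → advance -1; mR−mL=-100/477 → turn -1·90°

0 200/477 40/117 -2360/6201 -1220/2067 8 -2 E
1 25/68 10/17 -65/136 -45/68 7 -2 S
2 200/317 200/221 -53800/70057 -75900/70057 7 -1 W
3 4/5 100/233 -716/1165 -1182/1165 8 -1 N
4 200/477 40/117 -2360/6201 -1220/2067 8 -2 E
final 7 -2 S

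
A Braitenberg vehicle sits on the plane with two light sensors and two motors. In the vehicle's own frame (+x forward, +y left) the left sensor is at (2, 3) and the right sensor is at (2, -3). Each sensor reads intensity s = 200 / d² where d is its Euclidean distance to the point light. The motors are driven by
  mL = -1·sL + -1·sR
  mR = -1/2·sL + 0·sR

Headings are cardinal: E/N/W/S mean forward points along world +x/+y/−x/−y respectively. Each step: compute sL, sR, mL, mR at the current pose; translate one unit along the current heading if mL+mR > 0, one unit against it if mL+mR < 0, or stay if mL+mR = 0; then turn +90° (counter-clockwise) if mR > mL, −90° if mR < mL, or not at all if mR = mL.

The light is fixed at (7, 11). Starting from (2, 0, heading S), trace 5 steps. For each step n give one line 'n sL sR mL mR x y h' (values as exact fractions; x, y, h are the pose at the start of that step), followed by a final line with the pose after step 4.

0 200/173 200/233 -81200/40309 -100/173 2 0 S
1 100/29 100/89 -11800/2581 -50/29 2 1 E
2 40/29 200/73 -8720/2117 -20/29 1 1 N
3 10/13 25/16 -485/208 -5/13 1 0 W
4 200/173 200/233 -81200/40309 -100/173 2 0 S
final 2 1 E

n=0: pose=(2,0,S); sL=200/173, sR=200/233; mL=-81200/40309, mR=-100/173; mL+mR=-104500/40309 → advance -1; mR−mL=57900/40309 → turn +1·90°
n=1: pose=(2,1,E); sL=100/29, sR=100/89; mL=-11800/2581, mR=-50/29; mL+mR=-16250/2581 → advance -1; mR−mL=7350/2581 → turn +1·90°
n=2: pose=(1,1,N); sL=40/29, sR=200/73; mL=-8720/2117, mR=-20/29; mL+mR=-10180/2117 → advance -1; mR−mL=7260/2117 → turn +1·90°
n=3: pose=(1,0,W); sL=10/13, sR=25/16; mL=-485/208, mR=-5/13; mL+mR=-565/208 → advance -1; mR−mL=405/208 → turn +1·90°
n=4: pose=(2,0,S); sL=200/173, sR=200/233; mL=-81200/40309, mR=-100/173; mL+mR=-104500/40309 → advance -1; mR−mL=57900/40309 → turn +1·90°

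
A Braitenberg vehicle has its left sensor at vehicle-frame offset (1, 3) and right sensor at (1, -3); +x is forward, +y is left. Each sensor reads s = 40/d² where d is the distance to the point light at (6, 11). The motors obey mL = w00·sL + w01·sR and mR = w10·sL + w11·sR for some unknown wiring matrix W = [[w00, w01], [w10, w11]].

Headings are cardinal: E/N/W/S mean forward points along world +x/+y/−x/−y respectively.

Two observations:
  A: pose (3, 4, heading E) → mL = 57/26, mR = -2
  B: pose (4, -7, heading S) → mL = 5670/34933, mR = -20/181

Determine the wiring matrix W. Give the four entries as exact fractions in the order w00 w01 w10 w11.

obs A: pose=(3,4,E) → sL=2, sR=5/13, mL=57/26, mR=-2
obs B: pose=(4,-7,S) → sL=20/181, sR=20/193, mL=5670/34933, mR=-20/181
sensor matrix S = [[2, 5/13], [20/181, 20/193]]; det S = 74820/454129
solve [mL_A; mL_B] = S·[w00; w01] and [mR_A; mR_B] = S·[w10; w11]:
  w00 = 1, w01 = 1/2, w10 = -1, w11 = 0

1 1/2 -1 0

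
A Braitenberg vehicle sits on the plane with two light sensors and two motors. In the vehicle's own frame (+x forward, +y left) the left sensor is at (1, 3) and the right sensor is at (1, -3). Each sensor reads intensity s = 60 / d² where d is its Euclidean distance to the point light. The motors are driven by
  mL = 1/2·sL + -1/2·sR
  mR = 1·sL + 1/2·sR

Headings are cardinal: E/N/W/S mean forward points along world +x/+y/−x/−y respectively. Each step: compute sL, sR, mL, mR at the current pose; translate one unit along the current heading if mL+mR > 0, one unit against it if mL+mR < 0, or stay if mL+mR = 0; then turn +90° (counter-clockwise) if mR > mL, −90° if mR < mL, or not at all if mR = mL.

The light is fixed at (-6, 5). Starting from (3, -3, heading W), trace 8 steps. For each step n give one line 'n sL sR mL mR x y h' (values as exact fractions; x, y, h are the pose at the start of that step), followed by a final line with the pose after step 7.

n=0: pose=(3,-3,W); sL=12/37, sR=60/89; mL=-576/3293, mR=2178/3293; mL+mR=18/37 → advance +1; mR−mL=2754/3293 → turn +1·90°
n=1: pose=(2,-3,S); sL=30/101, sR=30/53; mL=-720/5353, mR=3105/5353; mL+mR=45/101 → advance +1; mR−mL=3825/5353 → turn +1·90°
n=2: pose=(2,-4,E); sL=20/39, sR=4/15; mL=8/65, mR=42/65; mL+mR=10/13 → advance +1; mR−mL=34/65 → turn +1·90°
n=3: pose=(3,-4,N); sL=3/5, sR=15/52; mL=81/520, mR=387/520; mL+mR=9/10 → advance +1; mR−mL=153/260 → turn +1·90°
n=4: pose=(3,-3,W); sL=12/37, sR=60/89; mL=-576/3293, mR=2178/3293; mL+mR=18/37 → advance +1; mR−mL=2754/3293 → turn +1·90°
n=5: pose=(2,-3,S); sL=30/101, sR=30/53; mL=-720/5353, mR=3105/5353; mL+mR=45/101 → advance +1; mR−mL=3825/5353 → turn +1·90°
n=6: pose=(2,-4,E); sL=20/39, sR=4/15; mL=8/65, mR=42/65; mL+mR=10/13 → advance +1; mR−mL=34/65 → turn +1·90°
n=7: pose=(3,-4,N); sL=3/5, sR=15/52; mL=81/520, mR=387/520; mL+mR=9/10 → advance +1; mR−mL=153/260 → turn +1·90°

0 12/37 60/89 -576/3293 2178/3293 3 -3 W
1 30/101 30/53 -720/5353 3105/5353 2 -3 S
2 20/39 4/15 8/65 42/65 2 -4 E
3 3/5 15/52 81/520 387/520 3 -4 N
4 12/37 60/89 -576/3293 2178/3293 3 -3 W
5 30/101 30/53 -720/5353 3105/5353 2 -3 S
6 20/39 4/15 8/65 42/65 2 -4 E
7 3/5 15/52 81/520 387/520 3 -4 N
final 3 -3 W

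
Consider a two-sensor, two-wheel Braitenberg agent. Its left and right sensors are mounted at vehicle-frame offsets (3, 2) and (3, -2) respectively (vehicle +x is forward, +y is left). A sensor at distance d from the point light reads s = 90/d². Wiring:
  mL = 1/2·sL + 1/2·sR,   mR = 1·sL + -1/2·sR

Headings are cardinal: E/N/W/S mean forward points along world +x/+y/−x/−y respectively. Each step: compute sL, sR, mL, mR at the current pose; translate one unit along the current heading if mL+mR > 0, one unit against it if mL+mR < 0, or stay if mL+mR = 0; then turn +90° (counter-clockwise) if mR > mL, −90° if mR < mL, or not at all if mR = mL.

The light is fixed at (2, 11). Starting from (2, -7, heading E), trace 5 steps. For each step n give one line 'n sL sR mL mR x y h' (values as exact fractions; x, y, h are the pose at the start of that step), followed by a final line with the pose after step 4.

0 18/53 90/409 6066/21677 4977/21677 2 -7 E
1 1/5 45/221 223/1105 217/2210 3 -7 S
2 18/89 90/293 6642/26077 1269/26077 3 -8 W
3 9/26 9/26 9/26 9/52 2 -8 N
4 18/53 90/409 6066/21677 4977/21677 2 -7 E
final 3 -7 S

n=0: pose=(2,-7,E); sL=18/53, sR=90/409; mL=6066/21677, mR=4977/21677; mL+mR=27/53 → advance +1; mR−mL=-1089/21677 → turn -1·90°
n=1: pose=(3,-7,S); sL=1/5, sR=45/221; mL=223/1105, mR=217/2210; mL+mR=3/10 → advance +1; mR−mL=-229/2210 → turn -1·90°
n=2: pose=(3,-8,W); sL=18/89, sR=90/293; mL=6642/26077, mR=1269/26077; mL+mR=27/89 → advance +1; mR−mL=-5373/26077 → turn -1·90°
n=3: pose=(2,-8,N); sL=9/26, sR=9/26; mL=9/26, mR=9/52; mL+mR=27/52 → advance +1; mR−mL=-9/52 → turn -1·90°
n=4: pose=(2,-7,E); sL=18/53, sR=90/409; mL=6066/21677, mR=4977/21677; mL+mR=27/53 → advance +1; mR−mL=-1089/21677 → turn -1·90°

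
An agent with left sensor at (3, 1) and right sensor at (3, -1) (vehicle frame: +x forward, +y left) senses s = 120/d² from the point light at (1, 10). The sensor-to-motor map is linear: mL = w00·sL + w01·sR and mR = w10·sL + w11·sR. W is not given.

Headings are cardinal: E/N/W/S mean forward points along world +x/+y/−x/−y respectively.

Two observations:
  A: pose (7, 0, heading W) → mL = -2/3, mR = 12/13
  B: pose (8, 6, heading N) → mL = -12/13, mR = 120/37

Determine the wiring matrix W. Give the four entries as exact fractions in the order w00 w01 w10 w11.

0 -1/2 1 0

obs A: pose=(7,0,W) → sL=12/13, sR=4/3, mL=-2/3, mR=12/13
obs B: pose=(8,6,N) → sL=120/37, sR=24/13, mL=-12/13, mR=120/37
sensor matrix S = [[12/13, 4/3], [120/37, 24/13]]; det S = -16384/6253
solve [mL_A; mL_B] = S·[w00; w01] and [mR_A; mR_B] = S·[w10; w11]:
  w00 = 0, w01 = -1/2, w10 = 1, w11 = 0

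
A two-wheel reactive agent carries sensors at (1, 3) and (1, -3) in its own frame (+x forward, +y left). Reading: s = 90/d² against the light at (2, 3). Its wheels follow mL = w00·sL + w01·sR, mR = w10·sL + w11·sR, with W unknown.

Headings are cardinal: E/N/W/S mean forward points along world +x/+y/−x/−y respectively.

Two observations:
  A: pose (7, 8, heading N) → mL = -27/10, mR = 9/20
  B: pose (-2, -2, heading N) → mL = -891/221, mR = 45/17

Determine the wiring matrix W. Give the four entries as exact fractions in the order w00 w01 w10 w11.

-1 -1/2 0 1/2

obs A: pose=(7,8,N) → sL=9/4, sR=9/10, mL=-27/10, mR=9/20
obs B: pose=(-2,-2,N) → sL=18/13, sR=90/17, mL=-891/221, mR=45/17
sensor matrix S = [[9/4, 9/10], [18/13, 90/17]]; det S = 23571/2210
solve [mL_A; mL_B] = S·[w00; w01] and [mR_A; mR_B] = S·[w10; w11]:
  w00 = -1, w01 = -1/2, w10 = 0, w11 = 1/2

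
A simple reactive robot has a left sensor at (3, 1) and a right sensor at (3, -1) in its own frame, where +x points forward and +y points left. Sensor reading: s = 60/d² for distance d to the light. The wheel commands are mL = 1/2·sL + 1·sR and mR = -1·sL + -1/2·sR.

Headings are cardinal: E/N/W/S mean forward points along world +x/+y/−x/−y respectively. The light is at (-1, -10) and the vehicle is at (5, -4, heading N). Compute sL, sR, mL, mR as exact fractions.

30/53 6/13 513/689 -549/689

left sensor world pos  = (4, -1); dL² = 106
right sensor world pos = (6, -1); dR² = 130
sL = 60/106 = 30/53
sR = 60/130 = 6/13
mL = 1/2·sL + 1·sR = 513/689
mR = -1·sL + -1/2·sR = -549/689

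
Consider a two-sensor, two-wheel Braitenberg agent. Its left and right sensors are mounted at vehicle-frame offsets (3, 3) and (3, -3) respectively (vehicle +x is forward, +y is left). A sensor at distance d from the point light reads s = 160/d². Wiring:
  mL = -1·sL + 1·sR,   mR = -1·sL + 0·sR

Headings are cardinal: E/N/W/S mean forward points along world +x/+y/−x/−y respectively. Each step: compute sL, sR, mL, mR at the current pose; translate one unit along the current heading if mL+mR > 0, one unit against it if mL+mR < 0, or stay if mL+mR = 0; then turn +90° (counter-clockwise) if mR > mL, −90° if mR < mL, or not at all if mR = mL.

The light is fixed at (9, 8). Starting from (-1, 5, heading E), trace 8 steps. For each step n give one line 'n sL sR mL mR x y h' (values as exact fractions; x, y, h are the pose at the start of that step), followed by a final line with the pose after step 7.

n=0: pose=(-1,5,E); sL=160/49, sR=32/17; mL=-1152/833, mR=-160/49; mL+mR=-3872/833 → advance -1; mR−mL=-32/17 → turn -1·90°
n=1: pose=(-2,5,S); sL=8/5, sR=20/29; mL=-132/145, mR=-8/5; mL+mR=-364/145 → advance -1; mR−mL=-20/29 → turn -1·90°
n=2: pose=(-2,6,W); sL=160/221, sR=160/197; mL=3840/43537, mR=-160/221; mL+mR=-27680/43537 → advance -1; mR−mL=-160/197 → turn -1·90°
n=3: pose=(-1,6,N); sL=16/17, sR=16/5; mL=192/85, mR=-16/17; mL+mR=112/85 → advance +1; mR−mL=-16/5 → turn -1·90°
n=4: pose=(-1,7,E); sL=160/53, sR=32/13; mL=-384/689, mR=-160/53; mL+mR=-2464/689 → advance -1; mR−mL=-32/13 → turn -1·90°
n=5: pose=(-2,7,S); sL=2, sR=40/53; mL=-66/53, mR=-2; mL+mR=-172/53 → advance -1; mR−mL=-40/53 → turn -1·90°
n=6: pose=(-2,8,W); sL=32/41, sR=32/41; mL=0, mR=-32/41; mL+mR=-32/41 → advance -1; mR−mL=-32/41 → turn -1·90°
n=7: pose=(-1,8,N); sL=80/89, sR=80/29; mL=4800/2581, mR=-80/89; mL+mR=2480/2581 → advance +1; mR−mL=-80/29 → turn -1·90°

0 160/49 32/17 -1152/833 -160/49 -1 5 E
1 8/5 20/29 -132/145 -8/5 -2 5 S
2 160/221 160/197 3840/43537 -160/221 -2 6 W
3 16/17 16/5 192/85 -16/17 -1 6 N
4 160/53 32/13 -384/689 -160/53 -1 7 E
5 2 40/53 -66/53 -2 -2 7 S
6 32/41 32/41 0 -32/41 -2 8 W
7 80/89 80/29 4800/2581 -80/89 -1 8 N
final -1 9 E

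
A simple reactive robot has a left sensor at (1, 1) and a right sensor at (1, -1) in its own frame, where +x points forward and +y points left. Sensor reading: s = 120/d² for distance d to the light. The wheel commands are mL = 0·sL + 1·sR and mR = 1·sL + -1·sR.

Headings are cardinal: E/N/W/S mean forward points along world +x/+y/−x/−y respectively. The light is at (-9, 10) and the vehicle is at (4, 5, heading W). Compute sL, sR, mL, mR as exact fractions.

2/3 3/4 3/4 -1/12

left sensor world pos  = (3, 4); dL² = 180
right sensor world pos = (3, 6); dR² = 160
sL = 120/180 = 2/3
sR = 120/160 = 3/4
mL = 0·sL + 1·sR = 3/4
mR = 1·sL + -1·sR = -1/12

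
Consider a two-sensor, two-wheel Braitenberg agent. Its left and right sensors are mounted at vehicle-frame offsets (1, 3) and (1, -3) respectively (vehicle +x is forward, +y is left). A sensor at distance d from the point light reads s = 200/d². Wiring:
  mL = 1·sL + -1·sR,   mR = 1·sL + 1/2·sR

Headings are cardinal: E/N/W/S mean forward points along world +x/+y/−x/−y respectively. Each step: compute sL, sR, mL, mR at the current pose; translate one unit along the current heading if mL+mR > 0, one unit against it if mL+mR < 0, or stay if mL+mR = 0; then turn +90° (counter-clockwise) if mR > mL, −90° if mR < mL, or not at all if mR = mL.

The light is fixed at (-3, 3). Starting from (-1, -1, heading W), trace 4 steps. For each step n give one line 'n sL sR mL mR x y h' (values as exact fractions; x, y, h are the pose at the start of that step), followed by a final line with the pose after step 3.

n=0: pose=(-1,-1,W); sL=4, sR=100; mL=-96, mR=54; mL+mR=-42 → advance -1; mR−mL=150 → turn +1·90°
n=1: pose=(0,-1,S); sL=200/61, sR=8; mL=-288/61, mR=444/61; mL+mR=156/61 → advance +1; mR−mL=12 → turn +1·90°
n=2: pose=(0,-2,E); sL=10, sR=5/2; mL=15/2, mR=45/4; mL+mR=75/4 → advance +1; mR−mL=15/4 → turn +1·90°
n=3: pose=(1,-2,N); sL=200/17, sR=40/13; mL=1920/221, mR=2940/221; mL+mR=4860/221 → advance +1; mR−mL=60/13 → turn +1·90°

0 4 100 -96 54 -1 -1 W
1 200/61 8 -288/61 444/61 0 -1 S
2 10 5/2 15/2 45/4 0 -2 E
3 200/17 40/13 1920/221 2940/221 1 -2 N
final 1 -1 W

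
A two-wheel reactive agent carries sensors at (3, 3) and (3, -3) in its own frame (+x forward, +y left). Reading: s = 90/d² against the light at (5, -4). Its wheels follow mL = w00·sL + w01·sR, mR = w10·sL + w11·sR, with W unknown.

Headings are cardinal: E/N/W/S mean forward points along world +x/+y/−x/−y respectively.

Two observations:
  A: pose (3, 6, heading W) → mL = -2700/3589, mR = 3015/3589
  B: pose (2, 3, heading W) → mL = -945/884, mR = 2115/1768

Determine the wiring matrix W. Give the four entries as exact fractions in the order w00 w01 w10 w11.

obs A: pose=(3,6,W) → sL=45/37, sR=45/97, mL=-2700/3589, mR=3015/3589
obs B: pose=(2,3,W) → sL=45/26, sR=45/68, mL=-945/884, mR=2115/1768
sensor matrix S = [[45/37, 45/97], [45/26, 45/68]]; det S = 6075/3172676
solve [mL_A; mL_B] = S·[w00; w01] and [mR_A; mR_B] = S·[w10; w11]:
  w00 = -1, w01 = 1, w10 = 1/2, w11 = 1/2

-1 1 1/2 1/2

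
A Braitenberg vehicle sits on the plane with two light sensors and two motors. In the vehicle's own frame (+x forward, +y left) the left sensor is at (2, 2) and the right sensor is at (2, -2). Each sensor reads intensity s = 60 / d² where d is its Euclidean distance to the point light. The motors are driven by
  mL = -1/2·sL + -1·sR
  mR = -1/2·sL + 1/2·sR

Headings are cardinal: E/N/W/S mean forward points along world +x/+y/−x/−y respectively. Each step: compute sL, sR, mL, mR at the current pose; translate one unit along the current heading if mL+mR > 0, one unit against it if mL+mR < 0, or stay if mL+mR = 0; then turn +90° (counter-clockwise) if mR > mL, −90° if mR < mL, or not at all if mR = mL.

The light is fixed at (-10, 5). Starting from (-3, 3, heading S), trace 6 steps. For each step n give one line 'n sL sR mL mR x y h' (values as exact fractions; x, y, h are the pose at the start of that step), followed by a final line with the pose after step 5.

0 60/97 60/41 -7050/3977 1680/3977 -3 3 S
1 30/41 2/3 -127/123 -4/123 -3 4 E
2 60/17 12/13 -594/221 -288/221 -4 4 N
3 15/8 15/4 -75/16 15/16 -4 3 W
4 60/97 60/41 -7050/3977 1680/3977 -3 3 S
5 30/41 2/3 -127/123 -4/123 -3 4 E
final -4 4 N

n=0: pose=(-3,3,S); sL=60/97, sR=60/41; mL=-7050/3977, mR=1680/3977; mL+mR=-5370/3977 → advance -1; mR−mL=90/41 → turn +1·90°
n=1: pose=(-3,4,E); sL=30/41, sR=2/3; mL=-127/123, mR=-4/123; mL+mR=-131/123 → advance -1; mR−mL=1 → turn +1·90°
n=2: pose=(-4,4,N); sL=60/17, sR=12/13; mL=-594/221, mR=-288/221; mL+mR=-882/221 → advance -1; mR−mL=18/13 → turn +1·90°
n=3: pose=(-4,3,W); sL=15/8, sR=15/4; mL=-75/16, mR=15/16; mL+mR=-15/4 → advance -1; mR−mL=45/8 → turn +1·90°
n=4: pose=(-3,3,S); sL=60/97, sR=60/41; mL=-7050/3977, mR=1680/3977; mL+mR=-5370/3977 → advance -1; mR−mL=90/41 → turn +1·90°
n=5: pose=(-3,4,E); sL=30/41, sR=2/3; mL=-127/123, mR=-4/123; mL+mR=-131/123 → advance -1; mR−mL=1 → turn +1·90°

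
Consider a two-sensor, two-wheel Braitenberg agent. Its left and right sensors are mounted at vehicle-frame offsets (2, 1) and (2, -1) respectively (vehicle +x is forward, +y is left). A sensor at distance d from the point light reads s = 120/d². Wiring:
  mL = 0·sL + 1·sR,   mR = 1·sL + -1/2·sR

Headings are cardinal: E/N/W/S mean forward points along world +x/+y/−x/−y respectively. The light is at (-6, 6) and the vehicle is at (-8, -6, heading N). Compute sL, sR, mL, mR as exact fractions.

left sensor world pos  = (-9, -4); dL² = 109
right sensor world pos = (-7, -4); dR² = 101
sL = 120/109 = 120/109
sR = 120/101 = 120/101
mL = 0·sL + 1·sR = 120/101
mR = 1·sL + -1/2·sR = 5580/11009

120/109 120/101 120/101 5580/11009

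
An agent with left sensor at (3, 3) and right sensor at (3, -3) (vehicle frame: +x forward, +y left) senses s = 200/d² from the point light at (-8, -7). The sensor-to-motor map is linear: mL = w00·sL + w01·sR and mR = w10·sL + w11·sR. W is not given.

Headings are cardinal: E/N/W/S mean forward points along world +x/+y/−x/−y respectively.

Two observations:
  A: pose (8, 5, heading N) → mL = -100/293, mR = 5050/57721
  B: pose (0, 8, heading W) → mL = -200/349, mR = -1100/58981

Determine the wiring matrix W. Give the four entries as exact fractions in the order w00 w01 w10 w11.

obs A: pose=(8,5,N) → sL=100/197, sR=100/293, mL=-100/293, mR=5050/57721
obs B: pose=(0,8,W) → sL=200/169, sR=200/349, mL=-200/349, mR=-1100/58981
sensor matrix S = [[100/197, 100/293], [200/169, 200/349]]; det S = -384720000/3404442301
solve [mL_A; mL_B] = S·[w00; w01] and [mR_A; mR_B] = S·[w10; w11]:
  w00 = 0, w01 = -1, w10 = -1/2, w11 = 1

0 -1 -1/2 1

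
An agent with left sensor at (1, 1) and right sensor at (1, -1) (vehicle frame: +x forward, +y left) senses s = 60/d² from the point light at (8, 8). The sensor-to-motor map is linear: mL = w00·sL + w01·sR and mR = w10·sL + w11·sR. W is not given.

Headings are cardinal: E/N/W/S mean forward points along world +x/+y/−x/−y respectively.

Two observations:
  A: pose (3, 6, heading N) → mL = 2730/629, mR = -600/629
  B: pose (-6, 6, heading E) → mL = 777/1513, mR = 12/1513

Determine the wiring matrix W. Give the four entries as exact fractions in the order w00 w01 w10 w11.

obs A: pose=(3,6,N) → sL=60/37, sR=60/17, mL=2730/629, mR=-600/629
obs B: pose=(-6,6,E) → sL=6/17, sR=30/89, mL=777/1513, mR=12/1513
sensor matrix S = [[60/37, 60/17], [6/17, 30/89]]; det S = -665280/951677
solve [mL_A; mL_B] = S·[w00; w01] and [mR_A; mR_B] = S·[w10; w11]:
  w00 = 1/2, w01 = 1, w10 = 1/2, w11 = -1/2

1/2 1 1/2 -1/2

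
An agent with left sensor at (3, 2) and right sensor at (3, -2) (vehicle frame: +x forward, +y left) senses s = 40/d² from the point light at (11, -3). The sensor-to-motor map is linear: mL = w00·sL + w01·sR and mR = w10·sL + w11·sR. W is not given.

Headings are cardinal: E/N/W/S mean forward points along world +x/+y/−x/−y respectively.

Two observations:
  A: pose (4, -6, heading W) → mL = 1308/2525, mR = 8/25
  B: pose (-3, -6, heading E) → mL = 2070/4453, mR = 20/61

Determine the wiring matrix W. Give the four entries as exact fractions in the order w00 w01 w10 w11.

obs A: pose=(4,-6,W) → sL=8/25, sR=40/101, mL=1308/2525, mR=8/25
obs B: pose=(-3,-6,E) → sL=20/61, sR=20/73, mL=2070/4453, mR=20/61
sensor matrix S = [[8/25, 40/101], [20/61, 20/73]]; det S = -94848/2248765
solve [mL_A; mL_B] = S·[w00; w01] and [mR_A; mR_B] = S·[w10; w11]:
  w00 = 1, w01 = 1/2, w10 = 1, w11 = 0

1 1/2 1 0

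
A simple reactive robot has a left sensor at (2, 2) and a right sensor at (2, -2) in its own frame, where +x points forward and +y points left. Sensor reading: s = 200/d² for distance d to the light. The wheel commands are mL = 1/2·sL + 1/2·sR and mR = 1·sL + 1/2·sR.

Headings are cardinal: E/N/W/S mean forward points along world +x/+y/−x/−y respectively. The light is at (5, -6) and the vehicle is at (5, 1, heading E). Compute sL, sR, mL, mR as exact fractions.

40/17 200/29 2280/493 2860/493

left sensor world pos  = (7, 3); dL² = 85
right sensor world pos = (7, -1); dR² = 29
sL = 200/85 = 40/17
sR = 200/29 = 200/29
mL = 1/2·sL + 1/2·sR = 2280/493
mR = 1·sL + 1/2·sR = 2860/493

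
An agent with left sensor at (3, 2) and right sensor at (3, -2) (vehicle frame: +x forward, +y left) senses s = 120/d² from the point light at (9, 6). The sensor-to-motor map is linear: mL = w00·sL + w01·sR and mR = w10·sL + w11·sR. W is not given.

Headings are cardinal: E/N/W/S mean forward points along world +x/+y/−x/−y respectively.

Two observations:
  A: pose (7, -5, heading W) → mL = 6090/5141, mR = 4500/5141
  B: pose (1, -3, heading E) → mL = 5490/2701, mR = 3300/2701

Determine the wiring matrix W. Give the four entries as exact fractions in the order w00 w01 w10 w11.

obs A: pose=(7,-5,W) → sL=60/97, sR=60/53, mL=6090/5141, mR=4500/5141
obs B: pose=(1,-3,E) → sL=60/37, sR=60/73, mL=5490/2701, mR=3300/2701
sensor matrix S = [[60/97, 60/53], [60/37, 60/73]]; det S = -18432000/13885841
solve [mL_A; mL_B] = S·[w00; w01] and [mR_A; mR_B] = S·[w10; w11]:
  w00 = 1, w01 = 1/2, w10 = 1/2, w11 = 1/2

1 1/2 1/2 1/2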